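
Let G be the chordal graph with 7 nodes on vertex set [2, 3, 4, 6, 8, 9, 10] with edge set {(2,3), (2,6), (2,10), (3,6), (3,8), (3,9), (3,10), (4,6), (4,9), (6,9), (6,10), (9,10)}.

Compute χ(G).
Clique number ω(G) = 4 (lower bound: χ ≥ ω).
The clique on [3, 6, 9, 10] has size 4, forcing χ ≥ 4, and the coloring below uses 4 colors, so χ(G) = 4.
A valid 4-coloring: color 1: [6, 8]; color 2: [3, 4]; color 3: [2, 9]; color 4: [10].

χ(G) = 4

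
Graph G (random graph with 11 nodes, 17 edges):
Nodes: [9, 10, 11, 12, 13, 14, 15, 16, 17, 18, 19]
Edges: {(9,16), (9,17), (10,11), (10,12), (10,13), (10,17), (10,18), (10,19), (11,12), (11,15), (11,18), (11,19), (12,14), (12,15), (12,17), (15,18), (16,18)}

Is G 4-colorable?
Yes, G is 4-colorable

A valid 4-coloring: color 1: [9, 10, 14, 15]; color 2: [12, 13, 18, 19]; color 3: [11, 16, 17].
(χ(G) = 3 ≤ 4.)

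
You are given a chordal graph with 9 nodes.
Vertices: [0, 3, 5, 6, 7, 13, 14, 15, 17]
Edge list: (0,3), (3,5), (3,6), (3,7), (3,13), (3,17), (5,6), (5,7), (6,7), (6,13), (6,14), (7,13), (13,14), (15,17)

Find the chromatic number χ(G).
Clique number ω(G) = 4 (lower bound: χ ≥ ω).
The clique on [3, 6, 7, 13] has size 4, forcing χ ≥ 4, and the coloring below uses 4 colors, so χ(G) = 4.
A valid 4-coloring: color 1: [3, 14, 15]; color 2: [0, 6, 17]; color 3: [7]; color 4: [5, 13].

χ(G) = 4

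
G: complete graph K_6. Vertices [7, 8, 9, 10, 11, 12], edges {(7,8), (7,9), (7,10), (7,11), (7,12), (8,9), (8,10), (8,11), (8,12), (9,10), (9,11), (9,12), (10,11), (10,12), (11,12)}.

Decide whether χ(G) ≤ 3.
No, G is not 3-colorable

The clique on vertices [7, 8, 9, 10, 11, 12] has size 6 > 3, so it alone needs 6 colors.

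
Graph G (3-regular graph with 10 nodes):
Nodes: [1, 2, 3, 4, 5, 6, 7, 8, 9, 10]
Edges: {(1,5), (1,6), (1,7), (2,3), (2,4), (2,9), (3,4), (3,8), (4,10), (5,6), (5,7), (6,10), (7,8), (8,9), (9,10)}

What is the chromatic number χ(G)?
χ(G) = 3

Clique number ω(G) = 3 (lower bound: χ ≥ ω).
The clique on [1, 5, 6] has size 3, forcing χ ≥ 3, and the coloring below uses 3 colors, so χ(G) = 3.
A valid 3-coloring: color 1: [4, 5, 8]; color 2: [3, 6, 7, 9]; color 3: [1, 2, 10].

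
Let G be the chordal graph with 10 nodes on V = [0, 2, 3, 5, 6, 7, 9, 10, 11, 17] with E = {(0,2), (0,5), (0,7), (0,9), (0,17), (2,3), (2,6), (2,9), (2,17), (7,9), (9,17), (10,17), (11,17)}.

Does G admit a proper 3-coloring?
No, G is not 3-colorable

The clique on vertices [0, 2, 9, 17] has size 4 > 3, so it alone needs 4 colors.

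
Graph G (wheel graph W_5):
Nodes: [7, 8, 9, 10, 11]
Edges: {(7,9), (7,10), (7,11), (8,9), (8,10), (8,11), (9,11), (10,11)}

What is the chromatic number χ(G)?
χ(G) = 3

Clique number ω(G) = 3 (lower bound: χ ≥ ω).
The clique on [8, 9, 11] has size 3, forcing χ ≥ 3, and the coloring below uses 3 colors, so χ(G) = 3.
A valid 3-coloring: color 1: [11]; color 2: [7, 8]; color 3: [9, 10].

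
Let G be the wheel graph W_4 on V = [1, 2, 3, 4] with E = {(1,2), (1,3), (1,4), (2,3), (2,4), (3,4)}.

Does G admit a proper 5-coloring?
A valid 5-coloring: color 1: [3]; color 2: [2]; color 3: [1]; color 4: [4].
(χ(G) = 4 ≤ 5.)

Yes, G is 5-colorable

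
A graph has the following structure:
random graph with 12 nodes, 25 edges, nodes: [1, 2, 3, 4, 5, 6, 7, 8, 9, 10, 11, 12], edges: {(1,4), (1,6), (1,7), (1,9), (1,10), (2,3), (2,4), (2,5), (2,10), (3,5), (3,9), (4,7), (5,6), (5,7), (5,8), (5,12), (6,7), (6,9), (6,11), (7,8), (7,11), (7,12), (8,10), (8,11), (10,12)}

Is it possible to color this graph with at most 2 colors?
No, G is not 2-colorable

The clique on vertices [2, 3, 5] has size 3 > 2, so it alone needs 3 colors.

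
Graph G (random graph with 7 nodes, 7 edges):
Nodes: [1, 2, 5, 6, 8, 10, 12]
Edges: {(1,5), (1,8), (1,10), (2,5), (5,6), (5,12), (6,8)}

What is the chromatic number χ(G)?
Clique number ω(G) = 2 (lower bound: χ ≥ ω).
The graph is bipartite (no odd cycle), so 2 colors suffice: χ(G) = 2.
A valid 2-coloring: color 1: [5, 8, 10]; color 2: [1, 2, 6, 12].

χ(G) = 2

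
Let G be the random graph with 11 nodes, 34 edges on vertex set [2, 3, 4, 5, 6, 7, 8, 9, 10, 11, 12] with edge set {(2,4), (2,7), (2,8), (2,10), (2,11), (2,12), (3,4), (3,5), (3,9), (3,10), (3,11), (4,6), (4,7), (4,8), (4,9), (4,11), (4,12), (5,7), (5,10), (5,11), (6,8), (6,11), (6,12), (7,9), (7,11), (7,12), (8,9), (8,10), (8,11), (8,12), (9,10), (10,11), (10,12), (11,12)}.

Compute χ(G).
Clique number ω(G) = 5 (lower bound: χ ≥ ω).
The clique on [2, 8, 10, 11, 12] has size 5, forcing χ ≥ 5, and the coloring below uses 5 colors, so χ(G) = 5.
A valid 5-coloring: color 1: [9, 11]; color 2: [4, 10]; color 3: [3, 7, 8]; color 4: [5, 12]; color 5: [2, 6].

χ(G) = 5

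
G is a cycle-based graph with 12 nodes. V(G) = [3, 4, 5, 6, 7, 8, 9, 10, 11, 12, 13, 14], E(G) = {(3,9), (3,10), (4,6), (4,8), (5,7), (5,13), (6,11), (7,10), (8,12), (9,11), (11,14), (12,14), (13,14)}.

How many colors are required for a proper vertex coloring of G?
Clique number ω(G) = 2 (lower bound: χ ≥ ω).
The graph is bipartite (no odd cycle), so 2 colors suffice: χ(G) = 2.
A valid 2-coloring: color 1: [5, 6, 8, 9, 10, 14]; color 2: [3, 4, 7, 11, 12, 13].

χ(G) = 2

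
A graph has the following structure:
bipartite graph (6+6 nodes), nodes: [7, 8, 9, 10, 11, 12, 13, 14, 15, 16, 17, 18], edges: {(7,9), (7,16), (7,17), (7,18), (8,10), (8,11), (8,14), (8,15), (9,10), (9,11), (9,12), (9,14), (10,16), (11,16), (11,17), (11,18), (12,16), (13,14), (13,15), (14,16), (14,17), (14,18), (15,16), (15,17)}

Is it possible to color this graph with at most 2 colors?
Yes, G is 2-colorable

A valid 2-coloring: color 1: [8, 9, 13, 16, 17, 18]; color 2: [7, 10, 11, 12, 14, 15].
(χ(G) = 2 ≤ 2.)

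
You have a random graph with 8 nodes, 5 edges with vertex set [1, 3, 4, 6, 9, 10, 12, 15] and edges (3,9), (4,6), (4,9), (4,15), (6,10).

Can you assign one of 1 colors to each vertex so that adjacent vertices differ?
Edge (3,9) forces its endpoints to differ, so 1 color is not enough.

No, G is not 1-colorable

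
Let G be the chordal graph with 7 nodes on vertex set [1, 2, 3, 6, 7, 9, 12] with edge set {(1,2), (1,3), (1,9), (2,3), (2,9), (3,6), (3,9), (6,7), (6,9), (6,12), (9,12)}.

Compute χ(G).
Clique number ω(G) = 4 (lower bound: χ ≥ ω).
The clique on [1, 2, 3, 9] has size 4, forcing χ ≥ 4, and the coloring below uses 4 colors, so χ(G) = 4.
A valid 4-coloring: color 1: [7, 9]; color 2: [1, 6]; color 3: [3, 12]; color 4: [2].

χ(G) = 4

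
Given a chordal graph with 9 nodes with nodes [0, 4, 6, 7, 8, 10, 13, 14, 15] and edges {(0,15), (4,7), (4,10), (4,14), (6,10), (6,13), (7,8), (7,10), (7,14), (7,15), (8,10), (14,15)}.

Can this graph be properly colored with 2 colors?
The clique on vertices [7, 8, 10] has size 3 > 2, so it alone needs 3 colors.

No, G is not 2-colorable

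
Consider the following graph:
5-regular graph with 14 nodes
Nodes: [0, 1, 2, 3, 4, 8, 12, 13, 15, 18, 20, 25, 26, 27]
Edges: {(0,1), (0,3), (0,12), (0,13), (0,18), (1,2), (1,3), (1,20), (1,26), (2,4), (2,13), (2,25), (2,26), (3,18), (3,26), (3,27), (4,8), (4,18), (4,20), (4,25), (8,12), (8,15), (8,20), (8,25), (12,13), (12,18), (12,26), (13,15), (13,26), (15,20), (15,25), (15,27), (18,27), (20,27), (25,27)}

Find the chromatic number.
Clique number ω(G) = 3 (lower bound: χ ≥ ω).
Suppose a proper 3-coloring c exists. The clique [0, 1, 3] takes 3 distinct colors; by symmetry let c(0) = 1, c(1) = 2, c(3) = 3.
- Vertex 18: neighbors [0, 3] already have colors [1, 3] ⇒ c(18) = 2.
- Vertex 12: neighbors [0, 18] already have colors [1, 2] ⇒ c(12) = 3.
- Vertex 13: neighbors [0, 12] already have colors [1, 3] ⇒ c(13) = 2.
- Vertex 27: neighbors [18, 3] already have colors [2, 3] ⇒ c(27) = 1.
- Vertex 15: neighbors [27, 13] already have colors [1, 2] ⇒ c(15) = 3.
- Vertex 20: neighbors [27, 1, 15] already have colors [1, 2, 3] — all 3 colors blocked. Contradiction.
The forced assignments end in a contradiction, so G has no proper 3-coloring (χ ≥ 4).
The coloring below uses 4 colors, so χ(G) = 4.
A valid 4-coloring: color 1: [0, 4, 26, 27]; color 2: [2, 3, 12, 15]; color 3: [1, 8, 13, 18]; color 4: [20, 25].

χ(G) = 4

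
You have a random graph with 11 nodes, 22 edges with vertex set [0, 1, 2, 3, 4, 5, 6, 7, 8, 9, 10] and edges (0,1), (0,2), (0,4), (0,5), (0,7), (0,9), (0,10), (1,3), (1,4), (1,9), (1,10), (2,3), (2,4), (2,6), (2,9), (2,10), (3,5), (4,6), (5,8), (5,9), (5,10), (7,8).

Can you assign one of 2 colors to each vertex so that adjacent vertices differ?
The clique on vertices [0, 1, 9] has size 3 > 2, so it alone needs 3 colors.

No, G is not 2-colorable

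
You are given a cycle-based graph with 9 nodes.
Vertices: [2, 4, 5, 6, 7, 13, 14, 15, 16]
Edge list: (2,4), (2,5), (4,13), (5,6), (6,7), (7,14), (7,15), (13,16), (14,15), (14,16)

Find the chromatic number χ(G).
Clique number ω(G) = 3 (lower bound: χ ≥ ω).
The clique on [7, 14, 15] has size 3, forcing χ ≥ 3, and the coloring below uses 3 colors, so χ(G) = 3.
A valid 3-coloring: color 1: [2, 6, 13, 14]; color 2: [4, 5, 7, 16]; color 3: [15].

χ(G) = 3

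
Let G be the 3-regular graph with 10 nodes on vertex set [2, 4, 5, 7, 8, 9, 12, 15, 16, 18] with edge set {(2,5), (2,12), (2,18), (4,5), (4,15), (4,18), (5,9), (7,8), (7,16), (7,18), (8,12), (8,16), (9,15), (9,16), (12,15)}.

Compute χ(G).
χ(G) = 3

Clique number ω(G) = 3 (lower bound: χ ≥ ω).
The clique on [7, 8, 16] has size 3, forcing χ ≥ 3, and the coloring below uses 3 colors, so χ(G) = 3.
A valid 3-coloring: color 1: [5, 8, 15, 18]; color 2: [4, 7, 9, 12]; color 3: [2, 16].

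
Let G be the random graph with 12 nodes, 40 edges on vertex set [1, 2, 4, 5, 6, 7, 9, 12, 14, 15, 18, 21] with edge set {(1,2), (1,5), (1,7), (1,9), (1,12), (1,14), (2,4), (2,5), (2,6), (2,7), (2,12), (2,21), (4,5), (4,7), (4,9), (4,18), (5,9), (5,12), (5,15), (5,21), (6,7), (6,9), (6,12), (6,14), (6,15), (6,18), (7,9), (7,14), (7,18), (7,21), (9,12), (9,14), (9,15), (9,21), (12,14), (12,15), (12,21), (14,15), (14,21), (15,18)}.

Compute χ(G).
χ(G) = 5

Clique number ω(G) = 5 (lower bound: χ ≥ ω).
The clique on [6, 9, 12, 14, 15] has size 5, forcing χ ≥ 5, and the coloring below uses 5 colors, so χ(G) = 5.
A valid 5-coloring: color 1: [2, 9, 18]; color 2: [7, 12]; color 3: [5, 6]; color 4: [4, 14]; color 5: [1, 15, 21].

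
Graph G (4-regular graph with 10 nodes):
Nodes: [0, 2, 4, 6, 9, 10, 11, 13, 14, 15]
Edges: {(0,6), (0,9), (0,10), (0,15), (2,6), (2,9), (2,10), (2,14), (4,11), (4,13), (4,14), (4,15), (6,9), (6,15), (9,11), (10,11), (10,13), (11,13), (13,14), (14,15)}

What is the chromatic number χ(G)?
χ(G) = 4

Clique number ω(G) = 3 (lower bound: χ ≥ ω).
Suppose a proper 3-coloring c exists. The clique [0, 6, 9] takes 3 distinct colors; by symmetry let c(0) = 1, c(6) = 2, c(9) = 3.
- Vertex 2: neighbors [6, 9] already have colors [2, 3] ⇒ c(2) = 1.
- Vertex 15: neighbors [0, 6] already have colors [1, 2] ⇒ c(15) = 3.
- Vertex 14: neighbors [2, 15] already have colors [1, 3] ⇒ c(14) = 2.
- Vertex 4: neighbors [14, 15] already have colors [2, 3] ⇒ c(4) = 1.
- Vertex 11: neighbors [4, 9] already have colors [1, 3] ⇒ c(11) = 2.
- Vertex 10: neighbors [0, 11] already have colors [1, 2] ⇒ c(10) = 3.
- Vertex 13: neighbors [4, 11, 10] already have colors [1, 2, 3] — all 3 colors blocked. Contradiction.
The forced assignments end in a contradiction, so G has no proper 3-coloring (χ ≥ 4).
The coloring below uses 4 colors, so χ(G) = 4.
A valid 4-coloring: color 1: [4, 6, 10]; color 2: [0, 11, 14]; color 3: [2, 13, 15]; color 4: [9].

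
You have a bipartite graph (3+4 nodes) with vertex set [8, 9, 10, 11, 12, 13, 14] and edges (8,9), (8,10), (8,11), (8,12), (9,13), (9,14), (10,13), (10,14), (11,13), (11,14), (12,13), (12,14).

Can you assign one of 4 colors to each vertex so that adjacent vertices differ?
Yes, G is 4-colorable

A valid 4-coloring: color 1: [8, 13, 14]; color 2: [9, 10, 11, 12].
(χ(G) = 2 ≤ 4.)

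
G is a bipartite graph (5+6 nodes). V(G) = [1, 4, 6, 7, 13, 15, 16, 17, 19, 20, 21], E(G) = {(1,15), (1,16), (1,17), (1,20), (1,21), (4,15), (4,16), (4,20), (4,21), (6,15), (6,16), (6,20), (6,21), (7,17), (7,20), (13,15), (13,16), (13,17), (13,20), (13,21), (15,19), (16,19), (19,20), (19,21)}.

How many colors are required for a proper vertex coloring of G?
Clique number ω(G) = 2 (lower bound: χ ≥ ω).
The graph is bipartite (no odd cycle), so 2 colors suffice: χ(G) = 2.
A valid 2-coloring: color 1: [15, 16, 17, 20, 21]; color 2: [1, 4, 6, 7, 13, 19].

χ(G) = 2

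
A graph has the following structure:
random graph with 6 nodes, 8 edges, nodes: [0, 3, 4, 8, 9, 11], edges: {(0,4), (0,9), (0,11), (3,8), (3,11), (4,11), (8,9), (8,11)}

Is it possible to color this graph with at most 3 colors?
A valid 3-coloring: color 1: [9, 11]; color 2: [0, 8]; color 3: [3, 4].
(χ(G) = 3 ≤ 3.)

Yes, G is 3-colorable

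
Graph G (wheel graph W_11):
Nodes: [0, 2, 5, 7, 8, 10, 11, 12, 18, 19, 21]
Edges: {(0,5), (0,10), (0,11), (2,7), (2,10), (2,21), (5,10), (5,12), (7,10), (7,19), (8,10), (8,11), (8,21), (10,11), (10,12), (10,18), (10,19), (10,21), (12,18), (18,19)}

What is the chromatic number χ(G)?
χ(G) = 3

Clique number ω(G) = 3 (lower bound: χ ≥ ω).
The clique on [0, 10, 11] has size 3, forcing χ ≥ 3, and the coloring below uses 3 colors, so χ(G) = 3.
A valid 3-coloring: color 1: [10]; color 2: [5, 7, 11, 18, 21]; color 3: [0, 2, 8, 12, 19].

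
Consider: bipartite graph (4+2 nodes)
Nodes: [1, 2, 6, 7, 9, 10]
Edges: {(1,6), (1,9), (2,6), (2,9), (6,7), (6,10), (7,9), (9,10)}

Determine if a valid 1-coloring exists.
No, G is not 1-colorable

Edge (1,9) forces its endpoints to differ, so 1 color is not enough.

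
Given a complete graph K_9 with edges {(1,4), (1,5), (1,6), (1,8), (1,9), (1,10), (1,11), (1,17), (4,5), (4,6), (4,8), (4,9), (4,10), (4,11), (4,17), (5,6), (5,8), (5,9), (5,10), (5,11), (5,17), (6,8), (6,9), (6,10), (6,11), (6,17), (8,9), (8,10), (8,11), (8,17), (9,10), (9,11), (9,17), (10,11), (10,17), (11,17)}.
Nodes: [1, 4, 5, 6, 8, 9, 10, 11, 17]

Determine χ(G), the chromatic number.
Clique number ω(G) = 9 (lower bound: χ ≥ ω).
The clique on [1, 4, 5, 6, 8, 9, 10, 11, 17] has size 9, forcing χ ≥ 9, and the coloring below uses 9 colors, so χ(G) = 9.
A valid 9-coloring: color 1: [6]; color 2: [1]; color 3: [11]; color 4: [4]; color 5: [10]; color 6: [17]; color 7: [9]; color 8: [8]; color 9: [5].

χ(G) = 9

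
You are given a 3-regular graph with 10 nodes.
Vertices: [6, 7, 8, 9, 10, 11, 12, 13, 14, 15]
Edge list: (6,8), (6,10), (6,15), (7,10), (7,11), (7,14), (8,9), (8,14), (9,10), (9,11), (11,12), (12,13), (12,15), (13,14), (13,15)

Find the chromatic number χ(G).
Clique number ω(G) = 3 (lower bound: χ ≥ ω).
The clique on [12, 13, 15] has size 3, forcing χ ≥ 3, and the coloring below uses 3 colors, so χ(G) = 3.
A valid 3-coloring: color 1: [6, 9, 12, 14]; color 2: [8, 10, 11, 13]; color 3: [7, 15].

χ(G) = 3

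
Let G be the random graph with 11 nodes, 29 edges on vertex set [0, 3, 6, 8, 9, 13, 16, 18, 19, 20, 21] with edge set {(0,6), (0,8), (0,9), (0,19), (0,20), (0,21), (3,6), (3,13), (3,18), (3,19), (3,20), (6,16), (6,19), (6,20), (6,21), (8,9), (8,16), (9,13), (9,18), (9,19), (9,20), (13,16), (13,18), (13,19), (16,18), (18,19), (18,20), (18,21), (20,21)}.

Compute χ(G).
Clique number ω(G) = 4 (lower bound: χ ≥ ω).
The clique on [0, 6, 20, 21] has size 4, forcing χ ≥ 4, and the coloring below uses 4 colors, so χ(G) = 4.
A valid 4-coloring: color 1: [0, 18]; color 2: [8, 19, 20]; color 3: [3, 9, 16, 21]; color 4: [6, 13].

χ(G) = 4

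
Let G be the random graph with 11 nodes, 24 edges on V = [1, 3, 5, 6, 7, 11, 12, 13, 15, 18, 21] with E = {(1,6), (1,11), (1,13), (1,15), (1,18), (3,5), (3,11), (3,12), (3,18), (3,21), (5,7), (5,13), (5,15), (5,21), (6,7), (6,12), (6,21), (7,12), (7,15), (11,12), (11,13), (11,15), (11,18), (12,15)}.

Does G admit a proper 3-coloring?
Odd cycle [3, 18, 1, 15, 12] needs 3 colors (χ ≥ 3).
Vertex 11 is adjacent to every vertex of [1, 3, 12, 15, 18], which already need 3 colors among themselves, so 11 needs a new color (χ ≥ 4).
Hence χ(G) ≥ 4 > 3, so no proper 3-coloring exists.

No, G is not 3-colorable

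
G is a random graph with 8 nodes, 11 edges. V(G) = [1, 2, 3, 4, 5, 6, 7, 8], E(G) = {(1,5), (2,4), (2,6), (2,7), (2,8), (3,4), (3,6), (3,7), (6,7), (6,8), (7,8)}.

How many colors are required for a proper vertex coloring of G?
χ(G) = 4

Clique number ω(G) = 4 (lower bound: χ ≥ ω).
The clique on [2, 6, 7, 8] has size 4, forcing χ ≥ 4, and the coloring below uses 4 colors, so χ(G) = 4.
A valid 4-coloring: color 1: [4, 5, 7]; color 2: [1, 2, 3]; color 3: [6]; color 4: [8].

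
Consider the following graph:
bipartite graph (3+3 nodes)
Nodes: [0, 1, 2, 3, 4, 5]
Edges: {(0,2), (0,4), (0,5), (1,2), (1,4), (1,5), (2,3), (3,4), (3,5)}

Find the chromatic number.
Clique number ω(G) = 2 (lower bound: χ ≥ ω).
The graph is bipartite (no odd cycle), so 2 colors suffice: χ(G) = 2.
A valid 2-coloring: color 1: [0, 1, 3]; color 2: [2, 4, 5].

χ(G) = 2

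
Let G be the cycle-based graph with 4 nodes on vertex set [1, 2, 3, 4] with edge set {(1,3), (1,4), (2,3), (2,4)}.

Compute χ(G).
Clique number ω(G) = 2 (lower bound: χ ≥ ω).
The graph is bipartite (no odd cycle), so 2 colors suffice: χ(G) = 2.
A valid 2-coloring: color 1: [3, 4]; color 2: [1, 2].

χ(G) = 2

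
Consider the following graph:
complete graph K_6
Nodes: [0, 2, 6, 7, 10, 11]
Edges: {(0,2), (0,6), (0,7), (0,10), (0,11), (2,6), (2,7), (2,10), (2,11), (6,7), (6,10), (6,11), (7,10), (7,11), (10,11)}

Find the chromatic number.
χ(G) = 6

Clique number ω(G) = 6 (lower bound: χ ≥ ω).
The clique on [0, 2, 6, 7, 10, 11] has size 6, forcing χ ≥ 6, and the coloring below uses 6 colors, so χ(G) = 6.
A valid 6-coloring: color 1: [6]; color 2: [7]; color 3: [10]; color 4: [0]; color 5: [2]; color 6: [11].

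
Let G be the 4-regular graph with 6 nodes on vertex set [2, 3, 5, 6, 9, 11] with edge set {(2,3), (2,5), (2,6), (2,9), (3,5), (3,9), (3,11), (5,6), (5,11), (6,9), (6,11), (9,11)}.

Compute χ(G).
Clique number ω(G) = 3 (lower bound: χ ≥ ω).
The clique on [2, 3, 9] has size 3, forcing χ ≥ 3, and the coloring below uses 3 colors, so χ(G) = 3.
A valid 3-coloring: color 1: [5, 9]; color 2: [3, 6]; color 3: [2, 11].

χ(G) = 3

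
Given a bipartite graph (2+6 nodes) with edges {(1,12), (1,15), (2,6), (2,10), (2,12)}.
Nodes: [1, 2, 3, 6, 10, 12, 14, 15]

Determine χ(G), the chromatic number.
χ(G) = 2

Clique number ω(G) = 2 (lower bound: χ ≥ ω).
The graph is bipartite (no odd cycle), so 2 colors suffice: χ(G) = 2.
A valid 2-coloring: color 1: [1, 2, 3, 14]; color 2: [6, 10, 12, 15].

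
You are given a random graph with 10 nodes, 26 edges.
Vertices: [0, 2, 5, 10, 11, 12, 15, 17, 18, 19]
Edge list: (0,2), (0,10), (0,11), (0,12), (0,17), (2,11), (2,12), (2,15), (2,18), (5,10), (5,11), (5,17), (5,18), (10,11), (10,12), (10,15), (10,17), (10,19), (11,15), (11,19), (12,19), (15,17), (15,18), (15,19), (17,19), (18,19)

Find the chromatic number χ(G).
Clique number ω(G) = 4 (lower bound: χ ≥ ω).
The clique on [10, 15, 17, 19] has size 4, forcing χ ≥ 4, and the coloring below uses 4 colors, so χ(G) = 4.
A valid 4-coloring: color 1: [2, 10]; color 2: [5, 12, 15]; color 3: [0, 19]; color 4: [11, 17, 18].

χ(G) = 4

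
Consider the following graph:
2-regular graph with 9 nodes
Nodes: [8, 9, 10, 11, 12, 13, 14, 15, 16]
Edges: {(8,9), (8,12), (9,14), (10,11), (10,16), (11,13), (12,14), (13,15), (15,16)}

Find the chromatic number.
χ(G) = 3

Clique number ω(G) = 2 (lower bound: χ ≥ ω).
Odd cycle [10, 16, 15, 13, 11] needs 3 colors (χ ≥ 3).
The coloring below uses 3 colors, so χ(G) = 3.
A valid 3-coloring: color 1: [8, 10, 13, 14]; color 2: [9, 11, 12, 15]; color 3: [16].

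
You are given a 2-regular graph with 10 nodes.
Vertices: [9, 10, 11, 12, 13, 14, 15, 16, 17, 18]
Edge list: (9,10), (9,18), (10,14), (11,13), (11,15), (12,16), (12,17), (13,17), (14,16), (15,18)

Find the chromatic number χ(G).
χ(G) = 2

Clique number ω(G) = 2 (lower bound: χ ≥ ω).
The graph is bipartite (no odd cycle), so 2 colors suffice: χ(G) = 2.
A valid 2-coloring: color 1: [9, 12, 13, 14, 15]; color 2: [10, 11, 16, 17, 18].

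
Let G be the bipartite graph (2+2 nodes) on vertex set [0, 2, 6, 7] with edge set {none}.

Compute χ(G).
χ(G) = 1

Clique number ω(G) = 1 (lower bound: χ ≥ ω).
The graph has no edges, so one color suffices: χ(G) = 1.
A valid 1-coloring: color 1: [0, 2, 6, 7].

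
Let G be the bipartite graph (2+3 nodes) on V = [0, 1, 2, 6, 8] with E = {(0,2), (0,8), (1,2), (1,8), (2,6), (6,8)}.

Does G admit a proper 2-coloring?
Yes, G is 2-colorable

A valid 2-coloring: color 1: [2, 8]; color 2: [0, 1, 6].
(χ(G) = 2 ≤ 2.)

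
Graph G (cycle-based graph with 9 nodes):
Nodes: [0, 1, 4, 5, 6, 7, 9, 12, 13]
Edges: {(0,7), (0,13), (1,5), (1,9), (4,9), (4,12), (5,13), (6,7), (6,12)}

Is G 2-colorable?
Odd cycle [13, 5, 1, 9, 4, 12, 6, 7, 0] needs 3 colors (χ ≥ 3).
Hence χ(G) ≥ 3 > 2, so no proper 2-coloring exists.

No, G is not 2-colorable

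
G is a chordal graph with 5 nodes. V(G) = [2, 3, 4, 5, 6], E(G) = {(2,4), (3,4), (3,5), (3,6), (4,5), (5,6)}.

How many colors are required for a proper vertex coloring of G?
Clique number ω(G) = 3 (lower bound: χ ≥ ω).
The clique on [3, 4, 5] has size 3, forcing χ ≥ 3, and the coloring below uses 3 colors, so χ(G) = 3.
A valid 3-coloring: color 1: [4, 6]; color 2: [2, 3]; color 3: [5].

χ(G) = 3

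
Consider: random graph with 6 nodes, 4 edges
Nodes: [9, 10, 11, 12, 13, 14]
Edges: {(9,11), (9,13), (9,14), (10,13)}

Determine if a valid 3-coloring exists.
A valid 3-coloring: color 1: [9, 10, 12]; color 2: [11, 13, 14].
(χ(G) = 2 ≤ 3.)

Yes, G is 3-colorable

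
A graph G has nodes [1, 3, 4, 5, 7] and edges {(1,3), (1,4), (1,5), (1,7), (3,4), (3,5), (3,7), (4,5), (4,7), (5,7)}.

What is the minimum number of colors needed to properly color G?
χ(G) = 5

Clique number ω(G) = 5 (lower bound: χ ≥ ω).
The clique on [1, 3, 4, 5, 7] has size 5, forcing χ ≥ 5, and the coloring below uses 5 colors, so χ(G) = 5.
A valid 5-coloring: color 1: [7]; color 2: [3]; color 3: [5]; color 4: [1]; color 5: [4].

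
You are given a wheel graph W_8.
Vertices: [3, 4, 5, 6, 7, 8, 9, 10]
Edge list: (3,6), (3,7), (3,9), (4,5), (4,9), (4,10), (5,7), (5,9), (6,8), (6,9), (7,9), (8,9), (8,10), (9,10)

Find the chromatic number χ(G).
χ(G) = 4

Clique number ω(G) = 3 (lower bound: χ ≥ ω).
Odd cycle [4, 5, 7, 3, 6, 8, 10] needs 3 colors (χ ≥ 3).
Vertex 9 is adjacent to every vertex of [3, 4, 5, 6, 7, 8, 10], which already need 3 colors among themselves, so 9 needs a new color (χ ≥ 4).
The coloring below uses 4 colors, so χ(G) = 4.
A valid 4-coloring: color 1: [9]; color 2: [4, 7, 8]; color 3: [3, 5, 10]; color 4: [6].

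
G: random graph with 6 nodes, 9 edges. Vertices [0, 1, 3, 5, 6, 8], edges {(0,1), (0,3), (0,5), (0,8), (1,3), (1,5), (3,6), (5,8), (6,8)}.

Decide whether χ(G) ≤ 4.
Yes, G is 4-colorable

A valid 4-coloring: color 1: [0, 6]; color 2: [1, 8]; color 3: [3, 5].
(χ(G) = 3 ≤ 4.)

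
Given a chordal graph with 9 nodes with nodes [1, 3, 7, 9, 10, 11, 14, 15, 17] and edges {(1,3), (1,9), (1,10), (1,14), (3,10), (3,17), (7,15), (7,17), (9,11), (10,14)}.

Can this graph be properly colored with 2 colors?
The clique on vertices [1, 3, 10] has size 3 > 2, so it alone needs 3 colors.

No, G is not 2-colorable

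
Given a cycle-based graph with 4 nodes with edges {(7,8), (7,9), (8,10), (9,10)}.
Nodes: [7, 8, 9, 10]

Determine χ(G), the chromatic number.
Clique number ω(G) = 2 (lower bound: χ ≥ ω).
The graph is bipartite (no odd cycle), so 2 colors suffice: χ(G) = 2.
A valid 2-coloring: color 1: [8, 9]; color 2: [7, 10].

χ(G) = 2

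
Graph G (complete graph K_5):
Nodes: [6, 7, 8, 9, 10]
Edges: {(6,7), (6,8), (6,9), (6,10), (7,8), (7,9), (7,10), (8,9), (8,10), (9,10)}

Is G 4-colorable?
No, G is not 4-colorable

The clique on vertices [6, 7, 8, 9, 10] has size 5 > 4, so it alone needs 5 colors.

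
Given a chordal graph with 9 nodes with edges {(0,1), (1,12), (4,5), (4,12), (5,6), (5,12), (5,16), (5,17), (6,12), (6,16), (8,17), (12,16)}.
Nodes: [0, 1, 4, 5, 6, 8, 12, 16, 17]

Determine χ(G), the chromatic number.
Clique number ω(G) = 4 (lower bound: χ ≥ ω).
The clique on [5, 6, 12, 16] has size 4, forcing χ ≥ 4, and the coloring below uses 4 colors, so χ(G) = 4.
A valid 4-coloring: color 1: [1, 5, 8]; color 2: [0, 12, 17]; color 3: [4, 6]; color 4: [16].

χ(G) = 4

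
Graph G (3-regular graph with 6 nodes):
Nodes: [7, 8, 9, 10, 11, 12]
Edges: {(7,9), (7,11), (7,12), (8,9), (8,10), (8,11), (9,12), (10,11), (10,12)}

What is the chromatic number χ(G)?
Clique number ω(G) = 3 (lower bound: χ ≥ ω).
The clique on [8, 10, 11] has size 3, forcing χ ≥ 3, and the coloring below uses 3 colors, so χ(G) = 3.
A valid 3-coloring: color 1: [11, 12]; color 2: [7, 8]; color 3: [9, 10].

χ(G) = 3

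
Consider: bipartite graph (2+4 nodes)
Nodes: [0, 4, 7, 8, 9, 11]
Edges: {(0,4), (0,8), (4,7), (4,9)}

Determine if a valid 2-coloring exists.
Yes, G is 2-colorable

A valid 2-coloring: color 1: [4, 8, 11]; color 2: [0, 7, 9].
(χ(G) = 2 ≤ 2.)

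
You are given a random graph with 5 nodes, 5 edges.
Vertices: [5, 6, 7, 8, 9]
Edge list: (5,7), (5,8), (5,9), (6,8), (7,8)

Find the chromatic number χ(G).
χ(G) = 3

Clique number ω(G) = 3 (lower bound: χ ≥ ω).
The clique on [5, 7, 8] has size 3, forcing χ ≥ 3, and the coloring below uses 3 colors, so χ(G) = 3.
A valid 3-coloring: color 1: [5, 6]; color 2: [8, 9]; color 3: [7].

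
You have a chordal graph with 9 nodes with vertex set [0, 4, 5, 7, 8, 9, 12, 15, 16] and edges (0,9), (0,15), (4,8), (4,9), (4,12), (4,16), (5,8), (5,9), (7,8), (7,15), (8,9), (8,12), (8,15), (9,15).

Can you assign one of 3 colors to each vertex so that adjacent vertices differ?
A valid 3-coloring: color 1: [0, 8, 16]; color 2: [7, 9, 12]; color 3: [4, 5, 15].
(χ(G) = 3 ≤ 3.)

Yes, G is 3-colorable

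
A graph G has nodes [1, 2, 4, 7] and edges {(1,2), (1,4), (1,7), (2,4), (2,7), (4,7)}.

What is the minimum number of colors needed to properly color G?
Clique number ω(G) = 4 (lower bound: χ ≥ ω).
The clique on [1, 2, 4, 7] has size 4, forcing χ ≥ 4, and the coloring below uses 4 colors, so χ(G) = 4.
A valid 4-coloring: color 1: [2]; color 2: [1]; color 3: [4]; color 4: [7].

χ(G) = 4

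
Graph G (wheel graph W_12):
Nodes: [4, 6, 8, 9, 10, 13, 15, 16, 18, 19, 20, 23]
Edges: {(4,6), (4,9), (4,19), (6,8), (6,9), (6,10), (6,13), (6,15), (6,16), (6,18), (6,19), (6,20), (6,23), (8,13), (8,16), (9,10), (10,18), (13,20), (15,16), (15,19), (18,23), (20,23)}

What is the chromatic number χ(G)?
Clique number ω(G) = 3 (lower bound: χ ≥ ω).
Odd cycle [9, 10, 18, 23, 20, 13, 8, 16, 15, 19, 4] needs 3 colors (χ ≥ 3).
Vertex 6 is adjacent to every vertex of [4, 8, 9, 10, 13, 15, 16, 18, 19, 20, 23], which already need 3 colors among themselves, so 6 needs a new color (χ ≥ 4).
The coloring below uses 4 colors, so χ(G) = 4.
A valid 4-coloring: color 1: [6]; color 2: [8, 9, 18, 19, 20]; color 3: [4, 10, 13, 16, 23]; color 4: [15].

χ(G) = 4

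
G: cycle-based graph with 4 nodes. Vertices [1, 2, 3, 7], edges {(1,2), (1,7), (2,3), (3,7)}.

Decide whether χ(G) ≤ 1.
Edge (1,2) forces its endpoints to differ, so 1 color is not enough.

No, G is not 1-colorable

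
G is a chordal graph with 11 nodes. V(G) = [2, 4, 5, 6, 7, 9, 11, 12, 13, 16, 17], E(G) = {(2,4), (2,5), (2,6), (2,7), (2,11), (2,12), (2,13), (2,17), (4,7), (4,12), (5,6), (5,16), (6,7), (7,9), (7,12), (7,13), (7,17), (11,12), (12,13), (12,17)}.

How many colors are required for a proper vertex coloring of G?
χ(G) = 4

Clique number ω(G) = 4 (lower bound: χ ≥ ω).
The clique on [2, 7, 12, 17] has size 4, forcing χ ≥ 4, and the coloring below uses 4 colors, so χ(G) = 4.
A valid 4-coloring: color 1: [2, 9, 16]; color 2: [5, 7, 11]; color 3: [6, 12]; color 4: [4, 13, 17].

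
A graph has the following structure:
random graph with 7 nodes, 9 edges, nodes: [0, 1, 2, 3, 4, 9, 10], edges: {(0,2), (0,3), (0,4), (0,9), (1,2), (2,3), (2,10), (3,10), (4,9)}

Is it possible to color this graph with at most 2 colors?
The clique on vertices [0, 4, 9] has size 3 > 2, so it alone needs 3 colors.

No, G is not 2-colorable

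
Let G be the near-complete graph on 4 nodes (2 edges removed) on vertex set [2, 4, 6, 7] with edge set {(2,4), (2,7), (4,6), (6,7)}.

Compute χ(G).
χ(G) = 2

Clique number ω(G) = 2 (lower bound: χ ≥ ω).
The graph is bipartite (no odd cycle), so 2 colors suffice: χ(G) = 2.
A valid 2-coloring: color 1: [2, 6]; color 2: [4, 7].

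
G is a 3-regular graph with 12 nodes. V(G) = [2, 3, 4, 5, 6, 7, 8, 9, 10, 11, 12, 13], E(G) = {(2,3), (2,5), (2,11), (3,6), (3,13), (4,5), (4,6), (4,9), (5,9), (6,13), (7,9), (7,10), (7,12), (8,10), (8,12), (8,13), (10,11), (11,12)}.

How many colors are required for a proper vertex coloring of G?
Clique number ω(G) = 3 (lower bound: χ ≥ ω).
The clique on [4, 5, 9] has size 3, forcing χ ≥ 3, and the coloring below uses 3 colors, so χ(G) = 3.
A valid 3-coloring: color 1: [5, 6, 7, 8, 11]; color 2: [2, 4, 10, 12, 13]; color 3: [3, 9].

χ(G) = 3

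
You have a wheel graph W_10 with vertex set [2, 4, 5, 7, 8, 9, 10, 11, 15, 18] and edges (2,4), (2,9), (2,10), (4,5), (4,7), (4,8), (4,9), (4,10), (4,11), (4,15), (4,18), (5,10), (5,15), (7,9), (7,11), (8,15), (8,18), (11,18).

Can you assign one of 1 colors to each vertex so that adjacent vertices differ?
The clique on vertices [2, 4, 9] has size 3 > 1, so it alone needs 3 colors.

No, G is not 1-colorable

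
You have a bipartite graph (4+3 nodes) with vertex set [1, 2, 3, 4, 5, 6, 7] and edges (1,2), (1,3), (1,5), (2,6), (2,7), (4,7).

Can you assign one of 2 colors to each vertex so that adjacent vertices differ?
A valid 2-coloring: color 1: [2, 3, 4, 5]; color 2: [1, 6, 7].
(χ(G) = 2 ≤ 2.)

Yes, G is 2-colorable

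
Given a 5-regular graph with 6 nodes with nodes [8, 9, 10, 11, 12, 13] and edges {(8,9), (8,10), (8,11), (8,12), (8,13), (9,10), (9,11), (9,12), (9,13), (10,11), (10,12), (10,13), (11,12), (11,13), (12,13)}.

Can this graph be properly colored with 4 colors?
The clique on vertices [8, 9, 10, 11, 12, 13] has size 6 > 4, so it alone needs 6 colors.

No, G is not 4-colorable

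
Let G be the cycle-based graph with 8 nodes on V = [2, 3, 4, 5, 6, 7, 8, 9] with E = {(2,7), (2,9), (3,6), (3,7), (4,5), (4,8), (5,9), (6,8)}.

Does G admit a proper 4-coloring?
Yes, G is 4-colorable

A valid 4-coloring: color 1: [2, 3, 5, 8]; color 2: [4, 6, 7, 9].
(χ(G) = 2 ≤ 4.)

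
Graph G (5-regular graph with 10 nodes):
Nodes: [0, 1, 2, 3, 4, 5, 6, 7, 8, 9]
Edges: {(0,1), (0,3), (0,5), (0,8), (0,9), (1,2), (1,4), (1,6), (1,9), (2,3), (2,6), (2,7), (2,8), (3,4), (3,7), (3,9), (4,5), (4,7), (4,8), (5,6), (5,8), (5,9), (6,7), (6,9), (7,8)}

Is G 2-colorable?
No, G is not 2-colorable

The clique on vertices [0, 5, 8] has size 3 > 2, so it alone needs 3 colors.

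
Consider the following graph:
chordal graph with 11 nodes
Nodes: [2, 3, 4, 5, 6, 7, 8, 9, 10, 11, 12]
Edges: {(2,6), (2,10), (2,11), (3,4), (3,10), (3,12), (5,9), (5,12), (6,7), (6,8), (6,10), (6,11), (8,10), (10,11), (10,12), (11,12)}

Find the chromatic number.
χ(G) = 4

Clique number ω(G) = 4 (lower bound: χ ≥ ω).
The clique on [2, 6, 10, 11] has size 4, forcing χ ≥ 4, and the coloring below uses 4 colors, so χ(G) = 4.
A valid 4-coloring: color 1: [4, 5, 7, 10]; color 2: [6, 9, 12]; color 3: [3, 8, 11]; color 4: [2].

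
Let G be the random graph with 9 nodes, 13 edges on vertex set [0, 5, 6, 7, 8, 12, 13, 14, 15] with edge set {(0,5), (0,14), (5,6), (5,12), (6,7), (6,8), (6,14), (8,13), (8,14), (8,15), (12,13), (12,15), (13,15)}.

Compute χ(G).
χ(G) = 3

Clique number ω(G) = 3 (lower bound: χ ≥ ω).
The clique on [6, 8, 14] has size 3, forcing χ ≥ 3, and the coloring below uses 3 colors, so χ(G) = 3.
A valid 3-coloring: color 1: [0, 7, 8, 12]; color 2: [6, 13]; color 3: [5, 14, 15].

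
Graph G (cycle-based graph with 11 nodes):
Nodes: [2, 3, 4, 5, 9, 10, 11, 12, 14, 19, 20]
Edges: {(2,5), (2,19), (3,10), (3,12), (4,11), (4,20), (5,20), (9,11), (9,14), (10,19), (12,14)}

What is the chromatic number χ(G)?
χ(G) = 3

Clique number ω(G) = 2 (lower bound: χ ≥ ω).
Odd cycle [9, 11, 4, 20, 5, 2, 19, 10, 3, 12, 14] needs 3 colors (χ ≥ 3).
The coloring below uses 3 colors, so χ(G) = 3.
A valid 3-coloring: color 1: [4, 5, 9, 12, 19]; color 2: [2, 10, 11, 14, 20]; color 3: [3].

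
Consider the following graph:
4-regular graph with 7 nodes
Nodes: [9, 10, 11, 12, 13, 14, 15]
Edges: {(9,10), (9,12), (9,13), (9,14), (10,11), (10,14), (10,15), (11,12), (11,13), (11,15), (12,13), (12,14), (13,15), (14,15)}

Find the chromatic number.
χ(G) = 4

Clique number ω(G) = 3 (lower bound: χ ≥ ω).
Suppose a proper 3-coloring c exists. The clique [9, 10, 14] takes 3 distinct colors; by symmetry let c(9) = 1, c(10) = 2, c(14) = 3.
- Vertex 12: neighbors [9, 14] already have colors [1, 3] ⇒ c(12) = 2.
- Vertex 13: neighbors [9, 12] already have colors [1, 2] ⇒ c(13) = 3.
- Vertex 11: neighbors [10, 13] already have colors [2, 3] ⇒ c(11) = 1.
- Vertex 15: neighbors [11, 10, 13] already have colors [1, 2, 3] — all 3 colors blocked. Contradiction.
The forced assignments end in a contradiction, so G has no proper 3-coloring (χ ≥ 4).
The coloring below uses 4 colors, so χ(G) = 4.
A valid 4-coloring: color 1: [9, 15]; color 2: [10, 13]; color 3: [11, 14]; color 4: [12].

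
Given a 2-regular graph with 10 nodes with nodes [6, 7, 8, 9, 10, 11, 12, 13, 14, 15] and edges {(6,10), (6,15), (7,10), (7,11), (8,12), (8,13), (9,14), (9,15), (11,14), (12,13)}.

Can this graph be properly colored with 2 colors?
No, G is not 2-colorable

The clique on vertices [8, 12, 13] has size 3 > 2, so it alone needs 3 colors.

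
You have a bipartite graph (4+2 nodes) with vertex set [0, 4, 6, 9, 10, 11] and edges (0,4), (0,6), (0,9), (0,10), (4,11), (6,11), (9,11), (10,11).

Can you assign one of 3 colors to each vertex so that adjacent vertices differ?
Yes, G is 3-colorable

A valid 3-coloring: color 1: [0, 11]; color 2: [4, 6, 9, 10].
(χ(G) = 2 ≤ 3.)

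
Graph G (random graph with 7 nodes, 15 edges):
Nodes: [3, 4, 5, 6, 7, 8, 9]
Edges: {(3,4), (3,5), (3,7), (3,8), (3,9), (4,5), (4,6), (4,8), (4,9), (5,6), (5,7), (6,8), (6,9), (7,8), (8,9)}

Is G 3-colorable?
The clique on vertices [3, 4, 8, 9] has size 4 > 3, so it alone needs 4 colors.

No, G is not 3-colorable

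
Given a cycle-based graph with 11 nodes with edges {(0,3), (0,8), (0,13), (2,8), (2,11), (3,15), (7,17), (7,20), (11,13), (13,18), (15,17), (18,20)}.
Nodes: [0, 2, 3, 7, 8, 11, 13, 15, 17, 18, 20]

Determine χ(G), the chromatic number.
χ(G) = 3

Clique number ω(G) = 2 (lower bound: χ ≥ ω).
Odd cycle [8, 0, 13, 11, 2] needs 3 colors (χ ≥ 3).
The coloring below uses 3 colors, so χ(G) = 3.
A valid 3-coloring: color 1: [0, 7, 11, 15, 18]; color 2: [2, 3, 13, 17, 20]; color 3: [8].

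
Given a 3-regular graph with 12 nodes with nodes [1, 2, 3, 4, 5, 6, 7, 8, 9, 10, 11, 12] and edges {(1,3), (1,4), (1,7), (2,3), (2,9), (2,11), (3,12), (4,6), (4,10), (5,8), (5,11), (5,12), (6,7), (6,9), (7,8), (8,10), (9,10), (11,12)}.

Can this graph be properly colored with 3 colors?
A valid 3-coloring: color 1: [1, 2, 6, 10, 12]; color 2: [3, 4, 5, 7, 9]; color 3: [8, 11].
(χ(G) = 3 ≤ 3.)

Yes, G is 3-colorable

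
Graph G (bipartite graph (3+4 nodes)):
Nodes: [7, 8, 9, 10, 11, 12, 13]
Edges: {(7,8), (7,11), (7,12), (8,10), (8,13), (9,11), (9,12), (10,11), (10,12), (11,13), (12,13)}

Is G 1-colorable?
Edge (8,10) forces its endpoints to differ, so 1 color is not enough.

No, G is not 1-colorable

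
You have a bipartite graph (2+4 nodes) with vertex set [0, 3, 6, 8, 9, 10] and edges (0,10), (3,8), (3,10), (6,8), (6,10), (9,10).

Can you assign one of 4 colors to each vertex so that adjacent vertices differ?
Yes, G is 4-colorable

A valid 4-coloring: color 1: [8, 10]; color 2: [0, 3, 6, 9].
(χ(G) = 2 ≤ 4.)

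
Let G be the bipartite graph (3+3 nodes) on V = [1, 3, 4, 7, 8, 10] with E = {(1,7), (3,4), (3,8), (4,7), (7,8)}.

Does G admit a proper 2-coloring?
Yes, G is 2-colorable

A valid 2-coloring: color 1: [3, 7, 10]; color 2: [1, 4, 8].
(χ(G) = 2 ≤ 2.)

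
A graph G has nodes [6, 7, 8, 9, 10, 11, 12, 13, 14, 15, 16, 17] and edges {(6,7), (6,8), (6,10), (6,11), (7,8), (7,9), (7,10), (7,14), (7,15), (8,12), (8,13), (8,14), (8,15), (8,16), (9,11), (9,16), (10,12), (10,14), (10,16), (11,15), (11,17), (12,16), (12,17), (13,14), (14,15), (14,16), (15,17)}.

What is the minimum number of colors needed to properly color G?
Clique number ω(G) = 4 (lower bound: χ ≥ ω).
The clique on [7, 8, 14, 15] has size 4, forcing χ ≥ 4, and the coloring below uses 4 colors, so χ(G) = 4.
A valid 4-coloring: color 1: [8, 10, 11]; color 2: [7, 13, 16, 17]; color 3: [6, 9, 12, 14]; color 4: [15].

χ(G) = 4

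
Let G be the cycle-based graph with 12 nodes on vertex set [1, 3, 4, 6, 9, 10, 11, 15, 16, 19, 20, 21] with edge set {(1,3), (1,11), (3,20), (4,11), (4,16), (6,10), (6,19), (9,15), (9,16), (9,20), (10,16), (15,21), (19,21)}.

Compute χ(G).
Clique number ω(G) = 2 (lower bound: χ ≥ ω).
Odd cycle [20, 3, 1, 11, 4, 16, 9] needs 3 colors (χ ≥ 3).
The coloring below uses 3 colors, so χ(G) = 3.
A valid 3-coloring: color 1: [3, 6, 9, 11, 21]; color 2: [1, 15, 16, 19, 20]; color 3: [4, 10].

χ(G) = 3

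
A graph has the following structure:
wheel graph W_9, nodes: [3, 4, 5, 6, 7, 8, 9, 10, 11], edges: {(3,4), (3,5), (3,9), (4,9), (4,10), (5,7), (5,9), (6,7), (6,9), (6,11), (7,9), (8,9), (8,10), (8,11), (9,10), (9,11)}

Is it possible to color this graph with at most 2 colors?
No, G is not 2-colorable

The clique on vertices [3, 4, 9] has size 3 > 2, so it alone needs 3 colors.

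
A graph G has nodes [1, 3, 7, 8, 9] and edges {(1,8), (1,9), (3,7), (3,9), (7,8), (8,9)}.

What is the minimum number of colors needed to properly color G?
Clique number ω(G) = 3 (lower bound: χ ≥ ω).
The clique on [1, 8, 9] has size 3, forcing χ ≥ 3, and the coloring below uses 3 colors, so χ(G) = 3.
A valid 3-coloring: color 1: [7, 9]; color 2: [3, 8]; color 3: [1].

χ(G) = 3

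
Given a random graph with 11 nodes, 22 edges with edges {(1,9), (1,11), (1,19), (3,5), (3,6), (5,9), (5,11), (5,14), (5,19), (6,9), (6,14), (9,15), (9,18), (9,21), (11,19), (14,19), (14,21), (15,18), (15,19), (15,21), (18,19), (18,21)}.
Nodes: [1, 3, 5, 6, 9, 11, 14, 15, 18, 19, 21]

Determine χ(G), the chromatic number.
Clique number ω(G) = 4 (lower bound: χ ≥ ω).
The clique on [9, 15, 18, 21] has size 4, forcing χ ≥ 4, and the coloring below uses 4 colors, so χ(G) = 4.
A valid 4-coloring: color 1: [3, 9, 19]; color 2: [1, 5, 6, 21]; color 3: [11, 14, 15]; color 4: [18].

χ(G) = 4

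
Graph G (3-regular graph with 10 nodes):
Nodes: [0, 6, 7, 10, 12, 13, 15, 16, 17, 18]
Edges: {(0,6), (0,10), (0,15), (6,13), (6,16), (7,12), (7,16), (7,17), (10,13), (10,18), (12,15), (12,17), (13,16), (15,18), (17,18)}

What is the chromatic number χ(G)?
Clique number ω(G) = 3 (lower bound: χ ≥ ω).
The clique on [7, 12, 17] has size 3, forcing χ ≥ 3, and the coloring below uses 3 colors, so χ(G) = 3.
A valid 3-coloring: color 1: [10, 12, 16]; color 2: [6, 15, 17]; color 3: [0, 7, 13, 18].

χ(G) = 3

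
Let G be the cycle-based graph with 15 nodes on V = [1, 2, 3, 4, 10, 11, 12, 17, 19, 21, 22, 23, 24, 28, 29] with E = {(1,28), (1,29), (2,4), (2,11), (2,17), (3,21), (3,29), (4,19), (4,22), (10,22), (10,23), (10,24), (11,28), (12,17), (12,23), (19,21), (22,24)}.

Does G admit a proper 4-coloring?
Yes, G is 4-colorable

A valid 4-coloring: color 1: [4, 10, 17, 21, 28, 29]; color 2: [1, 2, 3, 12, 19, 22]; color 3: [11, 23, 24].
(χ(G) = 3 ≤ 4.)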